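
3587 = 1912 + 1675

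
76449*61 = 4663389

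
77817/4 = 77817/4 = 19454.25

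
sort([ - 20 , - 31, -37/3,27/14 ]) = [ - 31, - 20,  -  37/3,27/14]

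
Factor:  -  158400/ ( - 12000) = 2^1*3^1*5^( - 1)*11^1 = 66/5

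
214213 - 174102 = 40111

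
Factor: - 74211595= - 5^1 *14842319^1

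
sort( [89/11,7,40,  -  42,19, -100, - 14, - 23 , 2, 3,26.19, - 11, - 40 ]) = [ - 100,- 42, - 40, - 23,  -  14 ,- 11, 2,3,7, 89/11,19, 26.19,40]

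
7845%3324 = 1197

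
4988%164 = 68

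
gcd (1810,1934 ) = 2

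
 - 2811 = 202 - 3013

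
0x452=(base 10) 1106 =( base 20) 2F6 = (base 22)266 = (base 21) 2ae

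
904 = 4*226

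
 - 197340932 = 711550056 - 908890988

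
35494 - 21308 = 14186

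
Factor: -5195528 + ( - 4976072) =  - 2^4*5^2*59^1*431^1 = - 10171600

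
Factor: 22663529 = 7^2 * 29^1 * 41^1 * 389^1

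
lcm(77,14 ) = 154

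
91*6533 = 594503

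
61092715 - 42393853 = 18698862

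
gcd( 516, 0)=516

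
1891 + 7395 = 9286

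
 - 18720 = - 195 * 96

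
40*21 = 840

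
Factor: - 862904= -2^3*7^1*19^1*811^1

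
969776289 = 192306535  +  777469754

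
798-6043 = - 5245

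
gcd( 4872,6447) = 21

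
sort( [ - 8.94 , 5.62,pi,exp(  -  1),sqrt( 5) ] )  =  [-8.94,exp( - 1),sqrt( 5 ),pi,  5.62]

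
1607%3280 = 1607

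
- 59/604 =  - 59/604 = - 0.10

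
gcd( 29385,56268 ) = 9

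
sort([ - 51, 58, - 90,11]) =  [ - 90, - 51, 11,58]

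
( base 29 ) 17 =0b100100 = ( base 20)1G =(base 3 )1100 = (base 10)36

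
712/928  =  89/116 = 0.77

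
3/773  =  3/773 = 0.00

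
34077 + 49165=83242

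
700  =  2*350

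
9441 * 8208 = 77491728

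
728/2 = 364 = 364.00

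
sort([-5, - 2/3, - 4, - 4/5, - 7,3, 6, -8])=[ - 8 , - 7,  -  5,  -  4,-4/5, - 2/3, 3, 6]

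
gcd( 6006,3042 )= 78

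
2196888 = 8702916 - 6506028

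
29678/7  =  29678/7 = 4239.71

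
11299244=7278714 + 4020530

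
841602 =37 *22746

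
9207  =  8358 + 849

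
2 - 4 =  - 2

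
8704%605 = 234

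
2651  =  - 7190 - -9841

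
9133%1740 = 433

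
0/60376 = 0 = 0.00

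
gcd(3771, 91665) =9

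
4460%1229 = 773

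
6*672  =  4032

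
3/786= 1/262 =0.00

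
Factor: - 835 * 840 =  - 701400 = - 2^3*3^1*5^2*7^1*167^1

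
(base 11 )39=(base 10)42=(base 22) 1K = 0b101010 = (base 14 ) 30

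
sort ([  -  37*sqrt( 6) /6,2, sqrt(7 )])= [ - 37*sqrt( 6 )/6,  2, sqrt(7) ]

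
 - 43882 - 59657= - 103539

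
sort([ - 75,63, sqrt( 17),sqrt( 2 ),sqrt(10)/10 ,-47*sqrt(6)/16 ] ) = [ -75, - 47*sqrt(6 )/16, sqrt(10)/10,sqrt( 2 ),  sqrt ( 17 ), 63] 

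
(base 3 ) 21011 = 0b11000001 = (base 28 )6p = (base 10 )193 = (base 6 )521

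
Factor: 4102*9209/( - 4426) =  - 18887659/2213 = -7^1*293^1 * 2213^(  -  1)*9209^1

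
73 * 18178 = 1326994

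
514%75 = 64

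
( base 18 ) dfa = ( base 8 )10614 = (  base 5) 120432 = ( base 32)4CC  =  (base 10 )4492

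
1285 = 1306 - 21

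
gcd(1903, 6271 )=1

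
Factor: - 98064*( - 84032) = 2^10*3^3* 13^1*101^1*227^1 = 8240514048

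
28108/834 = 14054/417 = 33.70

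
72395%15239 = 11439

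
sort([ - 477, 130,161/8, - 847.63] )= [ - 847.63, - 477, 161/8, 130]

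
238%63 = 49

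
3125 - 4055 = - 930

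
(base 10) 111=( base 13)87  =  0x6F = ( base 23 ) 4J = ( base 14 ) 7d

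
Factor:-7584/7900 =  - 24/25 = -2^3*3^1*5^(-2) 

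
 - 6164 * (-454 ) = 2798456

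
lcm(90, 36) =180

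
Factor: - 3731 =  - 7^1*13^1 * 41^1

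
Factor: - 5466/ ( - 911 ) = 6=2^1*3^1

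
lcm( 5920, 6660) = 53280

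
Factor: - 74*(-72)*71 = 2^4 * 3^2*37^1*71^1 = 378288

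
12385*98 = 1213730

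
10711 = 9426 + 1285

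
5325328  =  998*5336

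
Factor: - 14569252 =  - 2^2 * 29^1*125597^1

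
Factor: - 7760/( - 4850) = 8/5 = 2^3 * 5^(-1)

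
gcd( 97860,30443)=7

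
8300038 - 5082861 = 3217177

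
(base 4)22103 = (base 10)659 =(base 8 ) 1223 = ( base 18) 20b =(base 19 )1FD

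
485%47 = 15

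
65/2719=65/2719 = 0.02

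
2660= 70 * 38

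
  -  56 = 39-95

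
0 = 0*3667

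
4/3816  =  1/954 = 0.00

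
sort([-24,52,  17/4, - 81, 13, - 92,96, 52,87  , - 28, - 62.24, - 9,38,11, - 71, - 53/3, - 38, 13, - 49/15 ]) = [ - 92, - 81, - 71, - 62.24,  -  38 , - 28 , - 24, - 53/3, - 9 ,  -  49/15,  17/4,11, 13, 13 , 38, 52,  52 , 87 , 96]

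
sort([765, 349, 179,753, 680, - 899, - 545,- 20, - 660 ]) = [  -  899, - 660, - 545, - 20, 179 , 349, 680, 753, 765 ]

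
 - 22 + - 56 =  - 78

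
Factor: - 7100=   -  2^2*  5^2*71^1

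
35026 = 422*83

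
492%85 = 67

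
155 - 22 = 133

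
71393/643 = 111 + 20/643   =  111.03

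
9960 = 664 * 15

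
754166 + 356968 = 1111134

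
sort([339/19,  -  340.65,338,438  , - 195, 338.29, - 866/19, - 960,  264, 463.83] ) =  [-960, - 340.65, - 195, - 866/19, 339/19, 264,338,  338.29, 438, 463.83 ]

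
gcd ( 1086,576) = 6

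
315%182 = 133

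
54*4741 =256014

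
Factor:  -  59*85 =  - 5015= - 5^1*17^1 * 59^1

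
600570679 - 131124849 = 469445830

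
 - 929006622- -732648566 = -196358056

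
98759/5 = 98759/5 = 19751.80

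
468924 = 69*6796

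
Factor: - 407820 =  - 2^2*3^1*5^1*7^1*971^1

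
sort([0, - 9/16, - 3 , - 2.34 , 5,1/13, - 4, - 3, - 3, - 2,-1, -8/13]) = [ - 4, - 3 , - 3, - 3, - 2.34, - 2, - 1, - 8/13, - 9/16, 0,1/13, 5]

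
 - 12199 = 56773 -68972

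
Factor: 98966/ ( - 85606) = -49483/42803  =  - 7^1 * 23^( - 1 )*1861^( - 1 )*7069^1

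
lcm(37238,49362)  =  2122566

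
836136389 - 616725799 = 219410590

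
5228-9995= - 4767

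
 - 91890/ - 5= 18378 + 0/1 = 18378.00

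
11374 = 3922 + 7452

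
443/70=443/70 = 6.33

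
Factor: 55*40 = 2^3* 5^2* 11^1 = 2200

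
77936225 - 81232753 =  - 3296528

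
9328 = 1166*8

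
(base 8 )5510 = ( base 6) 21212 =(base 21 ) 6bb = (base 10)2888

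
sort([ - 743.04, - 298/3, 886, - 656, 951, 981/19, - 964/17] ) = [ - 743.04, - 656, - 298/3, - 964/17,981/19,886, 951]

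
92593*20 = 1851860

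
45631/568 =45631/568 =80.34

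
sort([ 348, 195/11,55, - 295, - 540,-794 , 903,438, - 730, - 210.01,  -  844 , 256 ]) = [ - 844, - 794, - 730, - 540, - 295 , - 210.01,195/11, 55, 256, 348, 438, 903]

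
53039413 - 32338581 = 20700832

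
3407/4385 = 3407/4385 = 0.78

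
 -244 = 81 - 325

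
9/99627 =3/33209= 0.00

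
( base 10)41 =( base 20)21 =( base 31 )1a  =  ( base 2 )101001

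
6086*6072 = 36954192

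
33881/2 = 16940 +1/2 = 16940.50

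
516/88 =129/22 = 5.86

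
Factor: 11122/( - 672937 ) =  - 2^1 * 67^1*83^1*672937^ ( - 1 ) 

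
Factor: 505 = 5^1*101^1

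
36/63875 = 36/63875= 0.00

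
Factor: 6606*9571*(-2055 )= - 2^1*3^3*5^1*17^1*137^1* 367^1* 563^1=-  129929483430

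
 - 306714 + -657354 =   -  964068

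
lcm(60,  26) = 780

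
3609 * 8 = 28872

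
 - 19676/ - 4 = 4919/1 =4919.00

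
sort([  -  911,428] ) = [ - 911, 428]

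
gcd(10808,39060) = 28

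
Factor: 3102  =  2^1*3^1*11^1*47^1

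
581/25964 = 581/25964 = 0.02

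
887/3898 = 887/3898 = 0.23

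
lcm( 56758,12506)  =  737854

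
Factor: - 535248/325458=  -  2^3 * 7^ (-1 )*41^( - 1)*59^1 = - 472/287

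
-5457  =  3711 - 9168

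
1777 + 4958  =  6735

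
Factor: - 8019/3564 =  - 2^ (-2)*3^2 = - 9/4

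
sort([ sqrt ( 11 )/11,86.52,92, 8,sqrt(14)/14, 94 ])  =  [ sqrt ( 14 )/14,sqrt(11 ) /11,8,86.52,92, 94]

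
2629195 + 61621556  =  64250751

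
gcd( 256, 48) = 16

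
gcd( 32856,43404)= 12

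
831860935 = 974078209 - 142217274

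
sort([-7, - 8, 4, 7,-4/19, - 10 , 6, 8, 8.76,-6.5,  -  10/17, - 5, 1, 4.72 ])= [ - 10, - 8 ,-7,-6.5,-5,-10/17, - 4/19, 1,  4, 4.72, 6 , 7, 8, 8.76]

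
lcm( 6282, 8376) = 25128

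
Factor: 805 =5^1* 7^1 *23^1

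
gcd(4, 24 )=4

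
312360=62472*5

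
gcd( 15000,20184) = 24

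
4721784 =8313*568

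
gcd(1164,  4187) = 1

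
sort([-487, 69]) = [ - 487,69] 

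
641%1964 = 641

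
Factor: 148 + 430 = 2^1 *17^2 = 578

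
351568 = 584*602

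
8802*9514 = 83742228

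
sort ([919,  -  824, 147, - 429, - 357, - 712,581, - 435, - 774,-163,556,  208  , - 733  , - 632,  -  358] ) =[ - 824, -774, - 733, - 712, - 632, - 435, - 429, - 358, - 357, - 163,147,208,556,581,  919 ] 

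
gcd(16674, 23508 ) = 6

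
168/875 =24/125 = 0.19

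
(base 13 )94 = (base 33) 3M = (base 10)121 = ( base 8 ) 171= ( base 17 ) 72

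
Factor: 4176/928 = 2^ ( - 1 ) * 3^2 = 9/2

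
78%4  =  2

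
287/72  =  3 + 71/72 = 3.99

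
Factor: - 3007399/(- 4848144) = 2^( - 4)*3^( - 1)*7^ (-1)*47^( - 1)*89^1*307^( -1)*33791^1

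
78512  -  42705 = 35807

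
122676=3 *40892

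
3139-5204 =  - 2065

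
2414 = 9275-6861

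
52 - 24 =28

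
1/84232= 1/84232  =  0.00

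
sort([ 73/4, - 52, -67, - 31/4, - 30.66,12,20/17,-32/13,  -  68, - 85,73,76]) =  [ - 85, - 68 ,-67, - 52,- 30.66, - 31/4, - 32/13, 20/17, 12, 73/4 , 73,76] 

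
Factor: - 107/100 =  - 2^( - 2)*5^ ( - 2 )*107^1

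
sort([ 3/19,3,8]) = [3/19, 3,  8]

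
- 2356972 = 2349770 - 4706742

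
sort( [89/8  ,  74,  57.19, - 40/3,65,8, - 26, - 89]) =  [ - 89, - 26, - 40/3, 8,  89/8, 57.19,65,74 ]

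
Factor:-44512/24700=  - 856/475 = - 2^3*5^( - 2 )*19^( - 1)*107^1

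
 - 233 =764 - 997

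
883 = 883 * 1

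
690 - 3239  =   - 2549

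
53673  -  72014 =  - 18341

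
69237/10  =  6923+7/10 = 6923.70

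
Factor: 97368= 2^3*  3^1*4057^1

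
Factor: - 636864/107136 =-107/18 =- 2^(-1)*3^(  -  2 )*107^1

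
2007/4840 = 2007/4840 = 0.41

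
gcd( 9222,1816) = 2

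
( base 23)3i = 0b1010111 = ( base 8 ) 127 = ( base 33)2l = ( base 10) 87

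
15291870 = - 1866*( - 8195 )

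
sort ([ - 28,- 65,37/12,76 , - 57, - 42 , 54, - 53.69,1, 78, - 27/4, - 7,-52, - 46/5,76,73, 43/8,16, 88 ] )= [ - 65, - 57, - 53.69, - 52, -42, - 28, - 46/5, - 7, -27/4,1,37/12,43/8, 16, 54, 73,76,76, 78,88 ]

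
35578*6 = 213468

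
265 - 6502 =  - 6237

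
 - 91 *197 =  - 17927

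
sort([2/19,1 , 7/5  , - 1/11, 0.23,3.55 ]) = [ - 1/11,2/19,0.23, 1,7/5,3.55] 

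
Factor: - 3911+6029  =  2^1 * 3^1 * 353^1= 2118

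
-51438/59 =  - 51438/59 = - 871.83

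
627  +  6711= 7338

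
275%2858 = 275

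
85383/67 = 1274 + 25/67 = 1274.37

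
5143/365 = 5143/365 = 14.09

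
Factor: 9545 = 5^1 * 23^1*83^1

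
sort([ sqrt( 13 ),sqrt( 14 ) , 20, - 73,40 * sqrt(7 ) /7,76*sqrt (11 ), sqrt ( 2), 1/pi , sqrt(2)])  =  [- 73,1/pi, sqrt(2 ), sqrt( 2 ),sqrt( 13), sqrt(14),40*sqrt ( 7 )/7, 20, 76*sqrt( 11) ]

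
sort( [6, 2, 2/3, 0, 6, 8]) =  [ 0, 2/3, 2,6,6 , 8]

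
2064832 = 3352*616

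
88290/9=9810=9810.00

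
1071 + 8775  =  9846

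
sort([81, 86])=[ 81,86 ] 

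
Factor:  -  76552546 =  - 2^1*7^1*101^1*54139^1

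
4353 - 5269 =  - 916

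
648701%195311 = 62768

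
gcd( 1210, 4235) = 605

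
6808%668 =128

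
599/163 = 3 + 110/163 = 3.67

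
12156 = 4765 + 7391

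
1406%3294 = 1406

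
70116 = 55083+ 15033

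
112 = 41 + 71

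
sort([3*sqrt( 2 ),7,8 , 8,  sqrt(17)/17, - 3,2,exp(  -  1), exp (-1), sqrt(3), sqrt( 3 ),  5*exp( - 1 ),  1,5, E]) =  [  -  3,sqrt(17) /17,exp(-1)  ,  exp( - 1 ), 1, sqrt( 3), sqrt( 3),5*exp( - 1) , 2, E,3*sqrt( 2),5,7,8, 8]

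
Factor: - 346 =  - 2^1*173^1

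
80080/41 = 1953+7/41 = 1953.17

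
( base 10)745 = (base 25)14k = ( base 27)10G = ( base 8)1351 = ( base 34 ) LV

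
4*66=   264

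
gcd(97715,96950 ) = 5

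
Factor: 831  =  3^1*277^1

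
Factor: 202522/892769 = 2^1*31^( - 2)  *109^1 = 218/961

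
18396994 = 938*19613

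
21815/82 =266 + 3/82 = 266.04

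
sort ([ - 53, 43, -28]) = [ - 53, - 28, 43]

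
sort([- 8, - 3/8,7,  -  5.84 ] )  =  [-8, - 5.84, - 3/8 , 7]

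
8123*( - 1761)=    - 14304603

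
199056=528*377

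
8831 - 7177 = 1654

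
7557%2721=2115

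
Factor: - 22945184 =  - 2^5 * 53^1*83^1*163^1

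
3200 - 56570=- 53370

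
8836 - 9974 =-1138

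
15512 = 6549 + 8963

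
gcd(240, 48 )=48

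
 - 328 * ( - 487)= 159736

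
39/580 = 39/580 = 0.07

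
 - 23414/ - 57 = 410 + 44/57 = 410.77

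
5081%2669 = 2412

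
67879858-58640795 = 9239063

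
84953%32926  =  19101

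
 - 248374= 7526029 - 7774403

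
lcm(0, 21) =0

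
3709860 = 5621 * 660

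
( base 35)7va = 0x25C6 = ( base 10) 9670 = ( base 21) 10ja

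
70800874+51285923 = 122086797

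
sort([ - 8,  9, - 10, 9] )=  [ - 10,  -  8,  9, 9]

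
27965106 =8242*3393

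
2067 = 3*689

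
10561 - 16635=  - 6074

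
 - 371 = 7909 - 8280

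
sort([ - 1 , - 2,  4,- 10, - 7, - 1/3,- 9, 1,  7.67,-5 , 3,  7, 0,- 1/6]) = [ - 10,-9,- 7,-5, -2, - 1,  -  1/3 ,  -  1/6, 0,1,  3, 4, 7,7.67]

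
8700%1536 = 1020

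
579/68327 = 579/68327 = 0.01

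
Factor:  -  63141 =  - 3^1 * 13^1 * 1619^1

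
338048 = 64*5282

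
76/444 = 19/111 = 0.17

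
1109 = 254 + 855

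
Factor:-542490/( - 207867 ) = 2^1*5^1*11^(  -  1) *13^2*107^1*6299^( - 1) = 180830/69289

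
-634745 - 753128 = -1387873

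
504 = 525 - 21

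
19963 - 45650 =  - 25687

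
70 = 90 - 20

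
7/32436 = 7/32436 =0.00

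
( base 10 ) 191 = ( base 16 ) bf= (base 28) 6N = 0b10111111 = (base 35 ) 5G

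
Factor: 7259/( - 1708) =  - 17/4= - 2^( - 2)*17^1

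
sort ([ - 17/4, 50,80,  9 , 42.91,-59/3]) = [-59/3,-17/4, 9,  42.91, 50, 80 ] 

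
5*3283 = 16415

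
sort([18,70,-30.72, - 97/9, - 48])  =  [-48  ,- 30.72, - 97/9, 18, 70]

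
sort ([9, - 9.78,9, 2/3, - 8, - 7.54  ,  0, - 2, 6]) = [ - 9.78, - 8, - 7.54, - 2,0,2/3,6,9,9]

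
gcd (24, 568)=8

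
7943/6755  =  7943/6755=1.18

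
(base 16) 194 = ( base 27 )EQ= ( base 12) 298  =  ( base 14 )20c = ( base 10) 404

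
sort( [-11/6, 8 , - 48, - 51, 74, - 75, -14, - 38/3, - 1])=[ - 75, - 51 , - 48, - 14,-38/3, - 11/6, - 1, 8,74]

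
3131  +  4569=7700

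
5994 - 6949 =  - 955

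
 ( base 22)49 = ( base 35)2R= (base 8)141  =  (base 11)89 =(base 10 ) 97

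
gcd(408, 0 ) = 408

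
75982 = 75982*1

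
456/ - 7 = -66 + 6/7 = - 65.14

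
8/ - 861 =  - 8/861 = - 0.01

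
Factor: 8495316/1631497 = 2^2* 3^2*7^( - 1)*367^1*643^1*233071^ ( - 1)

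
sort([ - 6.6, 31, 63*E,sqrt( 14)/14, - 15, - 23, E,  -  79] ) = [ - 79, - 23, - 15, - 6.6 , sqrt (14 )/14, E, 31, 63*E] 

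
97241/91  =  1068 +53/91 = 1068.58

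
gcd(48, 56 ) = 8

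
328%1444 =328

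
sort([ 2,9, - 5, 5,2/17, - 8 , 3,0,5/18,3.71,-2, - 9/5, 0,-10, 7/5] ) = [ - 10, - 8 , - 5 ,-2,- 9/5,0,0, 2/17,5/18,7/5,2, 3, 3.71,5,9] 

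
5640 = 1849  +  3791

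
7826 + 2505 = 10331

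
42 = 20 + 22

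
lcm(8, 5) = 40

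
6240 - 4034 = 2206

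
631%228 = 175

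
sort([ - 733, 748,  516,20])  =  [-733,20,516,748 ] 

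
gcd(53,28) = 1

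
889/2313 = 889/2313 = 0.38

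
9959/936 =10 + 599/936 = 10.64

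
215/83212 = 215/83212 = 0.00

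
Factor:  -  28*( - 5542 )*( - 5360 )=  - 2^7 * 5^1*7^1*17^1 * 67^1*163^1= - 831743360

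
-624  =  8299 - 8923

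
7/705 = 7/705 =0.01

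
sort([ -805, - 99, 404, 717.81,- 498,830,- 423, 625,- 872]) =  [- 872, - 805, - 498, - 423, - 99,404,625 , 717.81, 830]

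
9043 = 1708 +7335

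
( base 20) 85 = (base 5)1130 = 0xa5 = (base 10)165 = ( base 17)9C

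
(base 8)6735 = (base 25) 5GO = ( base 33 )38i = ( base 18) AH3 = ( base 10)3549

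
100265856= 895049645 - 794783789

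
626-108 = 518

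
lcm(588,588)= 588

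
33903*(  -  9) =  - 305127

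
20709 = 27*767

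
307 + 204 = 511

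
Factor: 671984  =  2^4*41999^1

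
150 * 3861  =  579150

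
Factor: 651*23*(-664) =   -  9942072 = - 2^3*3^1 * 7^1 * 23^1 * 31^1 * 83^1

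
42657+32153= 74810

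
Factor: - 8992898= - 2^1 * 17^1 * 59^1*4483^1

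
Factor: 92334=2^1*3^1*11^1*1399^1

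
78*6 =468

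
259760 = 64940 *4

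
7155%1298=665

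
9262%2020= 1182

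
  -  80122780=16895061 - 97017841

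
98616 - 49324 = 49292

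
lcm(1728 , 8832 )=79488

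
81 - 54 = 27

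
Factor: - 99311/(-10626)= 2^( - 1)*3^( - 1) * 7^ ( - 1 )*11^( - 1)*23^( - 1)*47^1*2113^1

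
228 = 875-647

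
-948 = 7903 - 8851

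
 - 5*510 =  - 2550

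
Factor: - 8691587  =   - 8691587^1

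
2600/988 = 2 + 12/19 = 2.63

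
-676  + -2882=-3558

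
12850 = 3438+9412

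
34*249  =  8466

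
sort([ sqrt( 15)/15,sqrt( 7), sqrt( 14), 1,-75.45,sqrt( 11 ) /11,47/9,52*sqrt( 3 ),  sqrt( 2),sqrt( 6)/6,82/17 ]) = [ - 75.45,sqrt( 15)/15,sqrt( 11)/11,sqrt(6)/6,1,  sqrt( 2), sqrt(7 ),sqrt( 14 ),  82/17, 47/9 , 52*sqrt( 3 )]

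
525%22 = 19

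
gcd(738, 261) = 9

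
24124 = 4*6031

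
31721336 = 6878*4612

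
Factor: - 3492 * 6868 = - 23983056 = - 2^4*3^2*17^1*97^1*101^1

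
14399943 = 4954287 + 9445656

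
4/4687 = 4/4687 = 0.00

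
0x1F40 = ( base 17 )1aba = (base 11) 6013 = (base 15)2585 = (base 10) 8000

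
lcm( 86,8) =344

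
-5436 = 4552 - 9988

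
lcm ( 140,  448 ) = 2240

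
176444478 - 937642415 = - 761197937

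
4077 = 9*453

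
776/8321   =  776/8321 = 0.09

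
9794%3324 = 3146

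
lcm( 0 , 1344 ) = 0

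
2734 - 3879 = - 1145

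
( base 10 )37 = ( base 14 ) 29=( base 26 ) 1b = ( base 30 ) 17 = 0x25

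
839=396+443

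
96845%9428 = 2565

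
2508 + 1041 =3549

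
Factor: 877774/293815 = 2^1 * 5^(  -  1)*58763^( - 1) * 438887^1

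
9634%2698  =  1540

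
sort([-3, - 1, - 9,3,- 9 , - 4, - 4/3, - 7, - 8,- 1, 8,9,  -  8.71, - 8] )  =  [ - 9, - 9, - 8.71, - 8,-8, - 7, - 4,-3, - 4/3,-1, - 1,3,8,9 ] 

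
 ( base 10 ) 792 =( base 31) ph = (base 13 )48c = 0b1100011000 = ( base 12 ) 560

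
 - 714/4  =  -357/2 = - 178.50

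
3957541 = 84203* 47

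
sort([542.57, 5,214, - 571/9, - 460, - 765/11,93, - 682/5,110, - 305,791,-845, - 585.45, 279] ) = [ - 845, - 585.45, - 460, - 305, - 682/5, - 765/11,-571/9,5, 93,110,214, 279,542.57,791]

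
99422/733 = 99422/733 = 135.64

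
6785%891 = 548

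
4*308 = 1232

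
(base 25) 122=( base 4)22211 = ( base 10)677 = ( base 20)1dh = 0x2A5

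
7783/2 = 7783/2=3891.50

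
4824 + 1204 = 6028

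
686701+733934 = 1420635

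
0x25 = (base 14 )29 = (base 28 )19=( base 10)37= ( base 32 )15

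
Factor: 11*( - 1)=-11^1 = -  11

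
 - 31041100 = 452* (-68675)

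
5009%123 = 89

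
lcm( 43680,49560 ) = 2577120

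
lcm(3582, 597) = 3582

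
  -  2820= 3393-6213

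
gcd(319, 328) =1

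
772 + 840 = 1612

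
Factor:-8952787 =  - 61^1*146767^1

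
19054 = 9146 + 9908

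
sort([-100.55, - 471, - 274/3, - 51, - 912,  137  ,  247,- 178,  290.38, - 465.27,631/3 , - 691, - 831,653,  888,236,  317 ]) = [ - 912, - 831, - 691, - 471, - 465.27, - 178, - 100.55, - 274/3, - 51,  137,631/3, 236, 247,290.38,  317, 653, 888 ]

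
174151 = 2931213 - 2757062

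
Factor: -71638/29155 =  - 86/35 = - 2^1*5^( - 1)*7^(- 1)*43^1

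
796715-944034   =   - 147319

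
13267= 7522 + 5745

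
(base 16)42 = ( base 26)2e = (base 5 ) 231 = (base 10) 66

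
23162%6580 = 3422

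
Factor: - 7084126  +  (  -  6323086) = -2^2*7^1*13^1*36833^1 = - 13407212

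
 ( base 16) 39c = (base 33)s0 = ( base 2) 1110011100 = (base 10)924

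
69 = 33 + 36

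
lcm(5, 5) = 5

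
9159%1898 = 1567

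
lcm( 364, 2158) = 30212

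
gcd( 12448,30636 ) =4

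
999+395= 1394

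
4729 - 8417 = - 3688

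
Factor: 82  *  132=2^3*3^1*11^1*41^1 = 10824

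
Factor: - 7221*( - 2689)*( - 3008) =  - 2^6*3^1*29^1*47^1*83^1*2689^1 = - 58407145152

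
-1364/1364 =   -  1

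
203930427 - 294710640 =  - 90780213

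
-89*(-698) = 62122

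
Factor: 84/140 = 3/5 = 3^1*5^(-1 )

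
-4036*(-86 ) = 347096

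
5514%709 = 551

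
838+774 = 1612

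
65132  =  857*76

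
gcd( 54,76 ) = 2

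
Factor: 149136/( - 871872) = - 2^( - 2) * 13^1*19^(  -  1)  =  - 13/76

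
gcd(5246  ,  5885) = 1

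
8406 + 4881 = 13287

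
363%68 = 23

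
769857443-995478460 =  - 225621017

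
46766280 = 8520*5489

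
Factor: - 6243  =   - 3^1*2081^1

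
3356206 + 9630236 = 12986442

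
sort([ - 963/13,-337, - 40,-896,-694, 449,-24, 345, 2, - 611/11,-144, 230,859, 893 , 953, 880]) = [-896,-694, - 337,-144,  -  963/13, -611/11, - 40, - 24, 2,230,345,449, 859, 880, 893, 953]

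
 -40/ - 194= 20/97 = 0.21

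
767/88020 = 767/88020 =0.01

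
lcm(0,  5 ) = 0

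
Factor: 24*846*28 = 2^6*3^3 * 7^1 * 47^1 = 568512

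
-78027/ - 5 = 15605+2/5 = 15605.40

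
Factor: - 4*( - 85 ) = 340 = 2^2*5^1 * 17^1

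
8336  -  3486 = 4850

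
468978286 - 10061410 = 458916876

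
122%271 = 122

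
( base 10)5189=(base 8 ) 12105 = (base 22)AFJ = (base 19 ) e72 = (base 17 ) 10G4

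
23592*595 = 14037240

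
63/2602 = 63/2602= 0.02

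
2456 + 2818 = 5274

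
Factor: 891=3^4*11^1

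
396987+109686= 506673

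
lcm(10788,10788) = 10788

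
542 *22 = 11924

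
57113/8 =57113/8=7139.12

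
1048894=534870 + 514024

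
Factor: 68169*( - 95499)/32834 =  -  2^(  -  1)*3^7*31^1*131^1*733^1 *16417^( - 1) = -  6510071331/32834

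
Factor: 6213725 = 5^2*7^1*35507^1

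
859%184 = 123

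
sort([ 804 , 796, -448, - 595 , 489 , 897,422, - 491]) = [- 595, - 491 , - 448,422,489, 796,804, 897]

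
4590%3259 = 1331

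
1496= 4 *374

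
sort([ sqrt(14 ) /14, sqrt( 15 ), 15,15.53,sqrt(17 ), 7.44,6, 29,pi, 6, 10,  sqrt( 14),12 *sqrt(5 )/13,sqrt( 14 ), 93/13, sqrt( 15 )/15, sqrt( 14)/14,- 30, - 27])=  [- 30,-27,sqrt (15)/15, sqrt( 14) /14, sqrt( 14 ) /14, 12 * sqrt (5)/13,pi,sqrt( 14) , sqrt(14),sqrt(15),sqrt( 17), 6, 6,93/13,  7.44,10, 15, 15.53,29] 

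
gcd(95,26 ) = 1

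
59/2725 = 59/2725 = 0.02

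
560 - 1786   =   - 1226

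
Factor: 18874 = 2^1*9437^1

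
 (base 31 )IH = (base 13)353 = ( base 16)23F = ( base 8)1077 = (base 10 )575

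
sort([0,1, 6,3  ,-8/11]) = [ - 8/11,0, 1, 3,6]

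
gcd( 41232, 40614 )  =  6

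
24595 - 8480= 16115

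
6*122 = 732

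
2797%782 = 451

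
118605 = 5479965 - 5361360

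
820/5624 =205/1406 =0.15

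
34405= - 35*( - 983)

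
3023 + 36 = 3059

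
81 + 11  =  92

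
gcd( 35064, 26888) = 8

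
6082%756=34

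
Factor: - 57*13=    - 741=- 3^1*13^1 *19^1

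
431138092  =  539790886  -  108652794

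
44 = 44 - 0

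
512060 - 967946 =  - 455886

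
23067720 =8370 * 2756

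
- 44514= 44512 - 89026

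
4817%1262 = 1031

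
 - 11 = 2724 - 2735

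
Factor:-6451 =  - 6451^1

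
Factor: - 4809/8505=-229/405 = -3^( - 4)*5^(- 1)*229^1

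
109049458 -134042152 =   -  24992694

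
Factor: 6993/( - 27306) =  - 2^( - 1)  *3^1*7^1*41^( - 1)= -21/82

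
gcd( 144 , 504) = 72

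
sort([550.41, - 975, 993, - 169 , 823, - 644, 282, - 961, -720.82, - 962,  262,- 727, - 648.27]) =[ - 975, - 962, - 961 ,- 727,-720.82, - 648.27,-644, - 169 , 262, 282, 550.41,823, 993] 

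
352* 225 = 79200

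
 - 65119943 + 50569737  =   - 14550206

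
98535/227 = 98535/227=434.07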